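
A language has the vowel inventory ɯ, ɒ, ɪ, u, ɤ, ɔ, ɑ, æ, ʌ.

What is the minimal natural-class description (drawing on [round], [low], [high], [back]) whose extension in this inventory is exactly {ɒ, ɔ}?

/ɒ, ɔ/ are all [-high], [+round], and no other segment in the inventory matches both values. Dropping any one of them over-generates: [+round] alone would also admit /u/; [-high] alone would also admit /ɤ, ɑ, æ, ʌ/. No other single listed feature picks out exactly this set either, so fewer than two features will not do.

[-high, +round]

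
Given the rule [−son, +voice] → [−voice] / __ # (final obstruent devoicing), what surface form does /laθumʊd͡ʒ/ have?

/d͡ʒ/ satisfies [−son, +voice] and sits in __ #. The [−voice] counterpart of the voiced postalveolar affricate is /t͡ʃ/. Other segments in /laθumʊd͡ʒ/ either fail the structural description or are not in the environment, so the surface form is [laθumʊt͡ʃ].

[laθumʊt͡ʃ]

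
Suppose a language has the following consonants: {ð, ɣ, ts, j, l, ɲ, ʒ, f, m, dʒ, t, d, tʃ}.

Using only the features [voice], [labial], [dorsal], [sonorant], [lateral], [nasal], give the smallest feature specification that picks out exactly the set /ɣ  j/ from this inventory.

The class [−nasal], [+dorsal] has exactly /ɣ, j/ as its extension in this inventory. No smaller conjunction from the listed features achieves this: [+dorsal] alone would also admit /ɲ/; [−nasal] alone would also admit /ð, ts, l, ʒ, …/; and checking the remaining single features turns up none with this extension.

[−nasal, +dorsal]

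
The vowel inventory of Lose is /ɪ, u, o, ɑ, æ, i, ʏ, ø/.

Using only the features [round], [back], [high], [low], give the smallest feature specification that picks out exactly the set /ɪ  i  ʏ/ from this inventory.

/ɪ, i, ʏ/ are all [+high], [−back], and no other segment in the inventory matches both values. Dropping any one of them over-generates: [−back] alone would also admit /æ, ø/; [+high] alone would also admit /u/. No other single listed feature picks out exactly this set either, so fewer than two features will not do.

[+high, −back]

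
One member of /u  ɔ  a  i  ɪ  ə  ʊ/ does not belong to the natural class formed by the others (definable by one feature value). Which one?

a

[low] groups all but one: /ʊ, u, ɪ, ə, i, ɔ/ share [-low] while /a/ (low unrounded vowel) alone is [+low]. Removing any other segment would not leave a single-feature class that excludes it.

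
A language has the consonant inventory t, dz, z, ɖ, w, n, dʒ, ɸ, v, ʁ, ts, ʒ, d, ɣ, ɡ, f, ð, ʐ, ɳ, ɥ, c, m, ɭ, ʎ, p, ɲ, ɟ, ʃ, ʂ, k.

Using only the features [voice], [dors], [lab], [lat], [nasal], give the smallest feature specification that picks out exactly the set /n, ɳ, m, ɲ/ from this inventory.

[+nasal]

/n, ɳ, m, ɲ/ are exactly the [+nasal] segments in the inventory, so a single feature suffices.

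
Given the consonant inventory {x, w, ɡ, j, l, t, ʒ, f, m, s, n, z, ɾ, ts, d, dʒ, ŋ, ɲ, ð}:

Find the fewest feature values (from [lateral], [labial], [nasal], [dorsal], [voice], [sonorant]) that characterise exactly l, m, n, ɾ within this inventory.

The class [+sonorant], [−dorsal] has exactly /l, m, n, ɾ/ as its extension in this inventory. No smaller conjunction from the listed features achieves this: [−dorsal] alone would also admit /t, ʒ, f, s, …/; [+sonorant] alone would also admit /w, j, ŋ, ɲ/; and checking the remaining single features turns up none with this extension.

[+sonorant, −dorsal]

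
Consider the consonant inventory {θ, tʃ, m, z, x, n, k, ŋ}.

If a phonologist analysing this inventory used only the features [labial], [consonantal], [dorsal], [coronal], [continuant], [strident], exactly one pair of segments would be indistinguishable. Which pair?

/ŋ/ (velar nasal) and /k/ (voiceless velar stop) are both [-labial], [+consonantal], [+dorsal], [-coronal], [-continuant], [-strident], so none of the listed features separates them. (They do differ in [sonorant], [voice] and [nasal], which are not among the given features.) Every other pair in the inventory differs on at least one listed feature.

ŋ, k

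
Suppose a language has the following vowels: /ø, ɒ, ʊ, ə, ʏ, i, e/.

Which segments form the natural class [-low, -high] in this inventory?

ø, ə, e

Eliminate segments failing any feature: /ɒ/ is [+low]; /ʊ, ʏ, i/ are [+high]. The remaining /ø, ə, e/ satisfy [-low], [-high].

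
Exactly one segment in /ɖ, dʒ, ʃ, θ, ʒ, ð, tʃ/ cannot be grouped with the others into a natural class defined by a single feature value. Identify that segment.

ɖ

[distributed] groups all but one: /ð, ʒ, θ, ʃ, tʃ, dʒ/ share [+distributed] while /ɖ/ (voiced retroflex stop) alone is [−distributed]. Removing any other segment would not leave a single-feature class that excludes it.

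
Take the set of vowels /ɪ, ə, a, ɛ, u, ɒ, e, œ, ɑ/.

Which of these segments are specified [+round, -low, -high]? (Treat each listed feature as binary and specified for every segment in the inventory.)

œ

Eliminate segments failing any feature: /ɪ, ə, a, ɛ, e, ɑ/ are [-round]; /u/ is [+high]; /ɒ/ is [+low]. The remaining /œ/ satisfy [+round], [-low], [-high].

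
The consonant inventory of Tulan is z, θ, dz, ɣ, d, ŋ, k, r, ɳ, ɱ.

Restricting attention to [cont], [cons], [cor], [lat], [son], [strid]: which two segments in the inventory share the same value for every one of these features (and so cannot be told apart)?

ŋ, ɱ

Both /ŋ/ and /ɱ/ are [-continuant], [+consonantal], [-coronal], [-lateral], [+sonorant], [-strident]. Since the list omits [labial] and [dorsal] — which do distinguish the velar nasal from the labiodental nasal — this pair collapses; all other pairs remain distinct.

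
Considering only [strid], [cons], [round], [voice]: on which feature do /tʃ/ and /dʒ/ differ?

The two segments share [+strident], [+consonantal], [−round]. The only feature from the list on which they differ: /tʃ/ is [−voice] while /dʒ/ is [+voice].

[voice]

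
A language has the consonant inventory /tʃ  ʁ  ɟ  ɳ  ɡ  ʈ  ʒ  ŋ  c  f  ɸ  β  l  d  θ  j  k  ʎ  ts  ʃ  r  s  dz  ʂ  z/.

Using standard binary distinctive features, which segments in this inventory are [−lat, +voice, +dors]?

ʁ, ɟ, ɡ, ŋ, j

Checking each segment against [−lateral], [+voice], [+dorsal]: /ʁ/ (voiced uvular fricative), /ɟ/ (voiced palatal stop), /ɡ/ (voiced velar stop), /ŋ/ (velar nasal), /j/ (palatal glide) satisfy every feature; every other segment in the inventory fails at least one.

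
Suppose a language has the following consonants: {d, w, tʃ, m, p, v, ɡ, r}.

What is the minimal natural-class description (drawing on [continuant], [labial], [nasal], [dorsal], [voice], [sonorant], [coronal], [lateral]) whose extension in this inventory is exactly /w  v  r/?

[+continuant]

The target set is precisely the extension of [+continuant] in this inventory.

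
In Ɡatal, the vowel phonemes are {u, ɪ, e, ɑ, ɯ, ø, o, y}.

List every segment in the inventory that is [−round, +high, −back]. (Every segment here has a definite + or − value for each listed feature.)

ɪ

First, the [−round] segments are /ɪ, e, ɑ, ɯ/.
Intersecting with [+high] gives /ɪ, ɯ/.
Of those, [−back] leaves /ɪ/.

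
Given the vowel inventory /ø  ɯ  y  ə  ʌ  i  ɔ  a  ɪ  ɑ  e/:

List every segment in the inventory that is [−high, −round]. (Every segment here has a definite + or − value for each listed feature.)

ə, ʌ, a, ɑ, e

First, the [−high] segments are /ø, ə, ʌ, ɔ, a, ɑ, e/.
Then [−round] leaves /ə, ʌ, a, ɑ, e/.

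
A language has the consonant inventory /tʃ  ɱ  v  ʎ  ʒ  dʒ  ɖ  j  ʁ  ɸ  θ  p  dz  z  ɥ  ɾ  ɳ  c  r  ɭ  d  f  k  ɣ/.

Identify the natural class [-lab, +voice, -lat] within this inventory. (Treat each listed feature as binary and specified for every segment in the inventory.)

ʒ, dʒ, ɖ, j, ʁ, dz, z, ɾ, ɳ, r, d, ɣ

Eliminate segments failing any feature: /tʃ, θ, c, k/ are [-voice]; /ɱ, v, ɸ, p, ɥ, f/ are [+labial]; /ʎ, ɭ/ are [+lateral]. The remaining /ʒ, dʒ, ɖ, j, ʁ, dz, z, ɾ, ɳ, r, d, ɣ/ satisfy [-labial], [+voice], [-lateral].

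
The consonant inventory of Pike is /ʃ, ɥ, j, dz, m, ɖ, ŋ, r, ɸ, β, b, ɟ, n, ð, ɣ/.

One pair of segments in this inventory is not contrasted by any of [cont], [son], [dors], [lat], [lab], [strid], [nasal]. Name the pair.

ɸ, β

/ɸ/ (voiceless bilabial fricative) and /β/ (voiced bilabial fricative) are both [+continuant], [-sonorant], [-dorsal], [-lateral], [+labial], [-strident], [-nasal], so none of the listed features separates them. (They do differ in [voice], which is not among the given features.) Every other pair in the inventory differs on at least one listed feature.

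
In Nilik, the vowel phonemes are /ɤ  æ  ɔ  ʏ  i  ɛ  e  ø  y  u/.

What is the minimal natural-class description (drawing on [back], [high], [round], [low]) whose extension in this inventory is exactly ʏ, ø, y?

The class [−back], [+round] has exactly /ʏ, ø, y/ as its extension in this inventory. No smaller conjunction from the listed features achieves this: [+round] alone would also admit /ɔ, u/; [−back] alone would also admit /æ, i, ɛ, e/; and checking the remaining single features turns up none with this extension.

[−back, +round]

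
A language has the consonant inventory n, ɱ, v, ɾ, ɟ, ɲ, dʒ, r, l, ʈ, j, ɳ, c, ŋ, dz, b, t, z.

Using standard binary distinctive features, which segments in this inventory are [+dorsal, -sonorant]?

ɟ, c

The [+dorsal] segments are /ɟ, ɲ, j, c, ŋ/.
Then [-sonorant] leaves /ɟ, c/.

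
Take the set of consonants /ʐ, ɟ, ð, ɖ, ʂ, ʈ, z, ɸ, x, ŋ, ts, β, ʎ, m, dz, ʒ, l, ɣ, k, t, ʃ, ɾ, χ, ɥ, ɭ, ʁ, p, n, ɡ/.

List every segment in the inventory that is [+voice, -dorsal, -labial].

ʐ, ð, ɖ, z, dz, ʒ, l, ɾ, ɭ, n

Checking each segment against [+voice], [-dorsal], [-labial]: /ʐ/ (voiced retroflex fricative), /ð/ (voiced dental fricative), /ɖ/ (voiced retroflex stop), /z/ (voiced alveolar fricative), /dz/ (voiced alveolar affricate), /ʒ/ (voiced postalveolar fricative), among others, satisfy every feature; every other segment in the inventory fails at least one.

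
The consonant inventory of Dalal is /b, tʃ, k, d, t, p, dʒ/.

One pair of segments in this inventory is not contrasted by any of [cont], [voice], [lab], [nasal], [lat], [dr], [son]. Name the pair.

k, t

/k/ (voiceless velar stop) and /t/ (voiceless alveolar stop) are both [-continuant], [-voice], [-labial], [-nasal], [-lateral], [-delayed release], [-sonorant], so none of the listed features separates them. (They do differ in [coronal] and [dorsal], which are not among the given features.) Every other pair in the inventory differs on at least one listed feature.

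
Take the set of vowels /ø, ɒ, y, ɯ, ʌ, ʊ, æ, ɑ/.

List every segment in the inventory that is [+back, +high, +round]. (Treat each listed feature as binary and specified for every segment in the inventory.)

ʊ

Checking each segment against [+back], [+high], [+round]: /ʊ/ (high back rounded lax vowel) satisfies every feature; every other segment in the inventory fails at least one.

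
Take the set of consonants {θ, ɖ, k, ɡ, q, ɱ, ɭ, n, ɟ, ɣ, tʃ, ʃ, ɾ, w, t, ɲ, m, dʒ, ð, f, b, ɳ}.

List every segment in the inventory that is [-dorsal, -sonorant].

Eliminate segments failing any feature: /k, ɡ, q, ɟ, ɣ, w, ɲ/ are [+dorsal]; /ɱ, ɭ, n, ɾ, m, ɳ/ are [+sonorant]. The remaining /θ, ɖ, tʃ, ʃ, t, dʒ, ð, f, b/ satisfy [-dorsal], [-sonorant].

θ, ɖ, tʃ, ʃ, t, dʒ, ð, f, b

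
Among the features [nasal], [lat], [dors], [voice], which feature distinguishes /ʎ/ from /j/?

[lateral]

The two segments share [-nasal], [+dorsal], [+voice]. The only feature from the list on which they differ: /ʎ/ is [+lateral] while /j/ is [-lateral].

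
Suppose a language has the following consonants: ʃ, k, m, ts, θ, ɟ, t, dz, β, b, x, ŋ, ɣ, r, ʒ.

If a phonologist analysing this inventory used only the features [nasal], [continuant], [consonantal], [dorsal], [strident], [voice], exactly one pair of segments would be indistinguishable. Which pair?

/r/ (alveolar trill) and /β/ (voiced bilabial fricative) are both [-nasal], [+continuant], [+consonantal], [-dorsal], [-strident], [+voice], so none of the listed features separates them. (They do differ in [sonorant], [labial] and [coronal], which are not among the given features.) Every other pair in the inventory differs on at least one listed feature.

r, β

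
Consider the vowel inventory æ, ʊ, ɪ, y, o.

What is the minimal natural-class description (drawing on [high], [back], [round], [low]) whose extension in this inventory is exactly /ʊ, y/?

Every target segment is [+high], [+round]; each remaining inventory member fails at least one of these. Each conjunct is needed — [+round] alone would also admit /o/; [+high] alone would also admit /ɪ/ — and no other single listed feature has exactly this extension, so two is the minimum.

[+high, +round]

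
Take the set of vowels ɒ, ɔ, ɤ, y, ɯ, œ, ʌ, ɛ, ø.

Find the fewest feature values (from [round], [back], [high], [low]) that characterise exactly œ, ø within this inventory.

[−high, −back, +round]

The class [−high], [−back], [+round] has exactly /œ, ø/ as its extension in this inventory. No smaller conjunction from the listed features achieves this: [−back, +round] alone would also admit /y/; [−high, +round] alone would also admit /ɒ, ɔ/; [−high, −back] alone would also admit /ɛ/; and checking the remaining two-feature bundles turns up none with this extension.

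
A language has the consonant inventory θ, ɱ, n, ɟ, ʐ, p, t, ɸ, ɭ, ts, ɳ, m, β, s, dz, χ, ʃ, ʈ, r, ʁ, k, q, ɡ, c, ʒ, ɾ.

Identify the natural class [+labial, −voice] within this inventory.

p, ɸ

Checking each segment against [+labial], [−voice]: /p/ (voiceless bilabial stop), /ɸ/ (voiceless bilabial fricative) satisfy every feature; every other segment in the inventory fails at least one.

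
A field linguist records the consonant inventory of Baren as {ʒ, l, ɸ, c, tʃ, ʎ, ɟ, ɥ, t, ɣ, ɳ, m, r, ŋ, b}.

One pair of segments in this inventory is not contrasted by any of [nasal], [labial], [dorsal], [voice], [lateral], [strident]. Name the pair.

Both /ɟ/ and /ɣ/ are [-nasal], [-labial], [+dorsal], [+voice], [-lateral], [-strident]. Since the list omits [continuant] and [back] — which do distinguish the voiced palatal stop from the voiced velar fricative — this pair collapses; all other pairs remain distinct.

ɟ, ɣ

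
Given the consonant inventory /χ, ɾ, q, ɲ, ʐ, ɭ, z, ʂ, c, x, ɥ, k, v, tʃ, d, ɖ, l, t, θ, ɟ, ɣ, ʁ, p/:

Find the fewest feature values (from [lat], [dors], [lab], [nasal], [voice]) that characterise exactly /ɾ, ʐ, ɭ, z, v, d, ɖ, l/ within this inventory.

The class [+voice], [−dorsal] has exactly /ɾ, ʐ, ɭ, z, v, d, ɖ, l/ as its extension in this inventory. No smaller conjunction from the listed features achieves this: [−dorsal] alone would also admit /ʂ, tʃ, t, θ, …/; [+voice] alone would also admit /ɲ, ɥ, ɟ, ɣ, …/; and checking the remaining single features turns up none with this extension.

[+voice, −dors]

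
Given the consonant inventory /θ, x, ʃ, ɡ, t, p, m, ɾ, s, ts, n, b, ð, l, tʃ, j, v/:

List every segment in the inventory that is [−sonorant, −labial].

Checking each segment against [−sonorant], [−labial]: /θ/ (voiceless dental fricative), /x/ (voiceless velar fricative), /ʃ/ (voiceless postalveolar fricative), /ɡ/ (voiced velar stop), /t/ (voiceless alveolar stop), /s/ (voiceless alveolar fricative), among others, satisfy every feature; every other segment in the inventory fails at least one.

θ, x, ʃ, ɡ, t, s, ts, ð, tʃ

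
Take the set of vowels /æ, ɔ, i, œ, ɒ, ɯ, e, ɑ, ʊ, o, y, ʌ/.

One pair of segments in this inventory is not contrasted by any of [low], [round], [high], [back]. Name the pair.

o, ɔ

/o/ (mid back rounded tense vowel) and /ɔ/ (mid back rounded lax vowel) are both [−low], [+round], [−high], [+back], so none of the listed features separates them. (They do differ in [tense], which is not among the given features.) Every other pair in the inventory differs on at least one listed feature.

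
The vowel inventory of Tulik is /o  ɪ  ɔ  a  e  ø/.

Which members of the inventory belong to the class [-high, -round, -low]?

Among the inventory, the [-high] segments are /o, ɔ, a, e, ø/.
Among these, [-round] gives /a, e/.
Of those, [-low] leaves /e/.

e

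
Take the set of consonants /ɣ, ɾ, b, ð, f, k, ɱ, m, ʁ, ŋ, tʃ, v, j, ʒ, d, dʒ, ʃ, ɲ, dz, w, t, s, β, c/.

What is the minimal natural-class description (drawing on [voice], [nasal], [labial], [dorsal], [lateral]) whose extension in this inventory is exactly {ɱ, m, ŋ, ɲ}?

Every target segment is [+nasal] and no other inventory member is, so one feature is enough.

[+nasal]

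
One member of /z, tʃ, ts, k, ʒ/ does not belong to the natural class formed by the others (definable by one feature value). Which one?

k

The remaining segments after removing /k/ share [+coronal]; /k/ (voiceless velar stop) is [−coronal]. For every other candidate removal, the leftover set fails to share any single feature value that the removed segment lacks.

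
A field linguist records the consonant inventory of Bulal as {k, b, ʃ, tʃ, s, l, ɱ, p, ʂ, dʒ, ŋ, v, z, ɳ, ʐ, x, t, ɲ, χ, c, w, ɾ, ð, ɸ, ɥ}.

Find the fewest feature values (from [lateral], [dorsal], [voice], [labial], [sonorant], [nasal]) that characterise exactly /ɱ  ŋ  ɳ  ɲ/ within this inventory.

[+nasal]

Every target segment is [+nasal] and no other inventory member is, so one feature is enough.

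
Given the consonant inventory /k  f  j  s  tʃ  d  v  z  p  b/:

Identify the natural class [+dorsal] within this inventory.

k, j

The feature [dorsal] marks segments articulated with the tongue body. In this inventory /k, j/ have that property, so they are [+dorsal]; /f, s, tʃ, d, v, z, p, b/ are [-dorsal].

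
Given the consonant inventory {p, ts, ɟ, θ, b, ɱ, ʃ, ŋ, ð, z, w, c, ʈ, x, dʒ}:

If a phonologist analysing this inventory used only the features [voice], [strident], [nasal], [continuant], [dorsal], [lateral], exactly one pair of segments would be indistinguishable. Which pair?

On the given features, /ʈ/ and /p/ have an identical profile: [−voice], [−strident], [−nasal], [−continuant], [−dorsal], [−lateral]. No other two segments in the inventory coincide on all 6 features. (They do differ in [labial] and [coronal], which are not among the given features.)

ʈ, p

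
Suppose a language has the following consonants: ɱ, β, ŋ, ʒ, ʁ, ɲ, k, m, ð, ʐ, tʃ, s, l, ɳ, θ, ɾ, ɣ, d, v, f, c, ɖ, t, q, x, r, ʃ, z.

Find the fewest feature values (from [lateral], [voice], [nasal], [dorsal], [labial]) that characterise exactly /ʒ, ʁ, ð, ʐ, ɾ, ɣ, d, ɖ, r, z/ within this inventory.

The class [+voice], [-nasal], [-lateral], [-labial] has exactly /ʒ, ʁ, ð, ʐ, ɾ, ɣ, d, ɖ, r, z/ as its extension in this inventory. No smaller conjunction from the listed features achieves this: [-nasal, -lateral, -labial] alone would also admit /k, tʃ, s, θ, …/; [+voice, -lateral, -labial] alone would also admit /ŋ, ɲ, ɳ/; [+voice, -nasal, -labial] alone would also admit /l/; [+voice, -nasal, -lateral] alone would also admit /β, v/; and checking the remaining three-feature bundles turns up none with this extension.

[+voice, -nasal, -lateral, -labial]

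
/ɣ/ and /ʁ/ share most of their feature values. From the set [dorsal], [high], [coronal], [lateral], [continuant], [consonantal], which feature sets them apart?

The two segments share [+dorsal], [-coronal], [-lateral], [+continuant], [+consonantal]. The only feature from the list on which they differ: /ɣ/ is [+high] while /ʁ/ is [-high].

[high]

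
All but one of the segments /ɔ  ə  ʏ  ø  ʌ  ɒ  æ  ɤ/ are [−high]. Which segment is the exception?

ʏ

/ʏ/ is the high front rounded lax vowel, which is [+high]; the rest — /ə, ɒ, ø, ɔ, ʌ, æ, ɤ/ — are [−high].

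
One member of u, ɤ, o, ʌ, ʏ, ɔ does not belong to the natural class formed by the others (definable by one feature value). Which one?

The remaining segments after removing /ʏ/ share [+back]; /ʏ/ (high front rounded lax vowel) is [-back]. For every other candidate removal, the leftover set fails to share any single feature value that the removed segment lacks.

ʏ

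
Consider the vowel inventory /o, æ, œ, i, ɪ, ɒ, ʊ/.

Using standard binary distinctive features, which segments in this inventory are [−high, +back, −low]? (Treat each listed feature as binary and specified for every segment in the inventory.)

First, the [−high] segments are /o, æ, œ, ɒ/.
Then [+back] gives /o, ɒ/.
Within that set, [−low] leaves /o/.

o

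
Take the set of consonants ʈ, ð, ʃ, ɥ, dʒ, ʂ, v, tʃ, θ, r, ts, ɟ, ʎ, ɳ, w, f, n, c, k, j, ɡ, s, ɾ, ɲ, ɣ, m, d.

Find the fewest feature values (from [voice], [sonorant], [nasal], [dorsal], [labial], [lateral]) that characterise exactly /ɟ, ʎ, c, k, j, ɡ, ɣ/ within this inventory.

[−nasal, −labial, +dorsal]

/ɟ, ʎ, c, k, j, ɡ, ɣ/ are all [−nasal], [−labial], [+dorsal], and no other segment in the inventory matches all three values. Dropping any one of them over-generates: [−labial, +dorsal] alone would also admit /ɲ/; [−nasal, +dorsal] alone would also admit /ɥ, w/; [−nasal, −labial] alone would also admit /ʈ, ð, ʃ, dʒ, …/. No other combination of two listed features picks out exactly this set either, so fewer than three features will not do.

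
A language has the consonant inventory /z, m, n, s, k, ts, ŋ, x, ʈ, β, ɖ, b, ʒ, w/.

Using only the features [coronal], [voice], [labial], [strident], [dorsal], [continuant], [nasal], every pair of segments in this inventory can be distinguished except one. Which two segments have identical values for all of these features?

ʒ, z

/ʒ/ (voiced postalveolar fricative) and /z/ (voiced alveolar fricative) are both [+coronal], [+voice], [−labial], [+strident], [−dorsal], [+continuant], [−nasal], so none of the listed features separates them. (They do differ in [anterior] and [distributed], which are not among the given features.) Every other pair in the inventory differs on at least one listed feature.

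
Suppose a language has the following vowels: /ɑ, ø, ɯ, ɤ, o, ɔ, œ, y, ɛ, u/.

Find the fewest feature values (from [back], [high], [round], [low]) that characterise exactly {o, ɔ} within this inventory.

[-high, +back, +round]

The class [-high], [+back], [+round] has exactly /o, ɔ/ as its extension in this inventory. No smaller conjunction from the listed features achieves this: [+back, +round] alone would also admit /u/; [-high, +round] alone would also admit /ø, œ/; [-high, +back] alone would also admit /ɑ, ɤ/; and checking the remaining two-feature bundles turns up none with this extension.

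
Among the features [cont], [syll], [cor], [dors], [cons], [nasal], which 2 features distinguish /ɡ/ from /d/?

[coronal], [dorsal]

/ɡ/ is the voiced velar stop and /d/ is the voiced alveolar stop. Both are [−continuant], [−syllabic], [+consonantal], [−nasal]. /ɡ/ is [−coronal] while /d/ is [+coronal]; /ɡ/ is [+dorsal] while /d/ is [−dorsal], so the distinguishing features are [coronal], [dorsal].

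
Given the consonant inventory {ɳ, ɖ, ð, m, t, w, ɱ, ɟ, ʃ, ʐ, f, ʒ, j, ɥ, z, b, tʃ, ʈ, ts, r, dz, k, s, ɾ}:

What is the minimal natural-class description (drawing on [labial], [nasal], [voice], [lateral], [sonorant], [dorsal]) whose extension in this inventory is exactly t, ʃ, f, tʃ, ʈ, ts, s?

Every target segment is [−voice], [−dorsal]; each remaining inventory member fails at least one of these. Each conjunct is needed — [−dorsal] alone would also admit /ɳ, ɖ, ð, m, …/; [−voice] alone would also admit /k/ — and no other single listed feature has exactly this extension, so two is the minimum.

[−voice, −dorsal]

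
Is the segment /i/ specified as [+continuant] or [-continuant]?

/i/ is the high front unrounded tense vowel, hence [+continuant].

[+continuant]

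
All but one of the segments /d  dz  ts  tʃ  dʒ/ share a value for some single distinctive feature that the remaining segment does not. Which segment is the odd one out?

d

[delayed release] (equivalently [strident]) groups all but one: /dʒ, ts, dz, tʃ/ share [+delayed release] while /d/ (voiced alveolar stop) alone is [−delayed release]. Removing any other segment would not leave a single-feature class that excludes it.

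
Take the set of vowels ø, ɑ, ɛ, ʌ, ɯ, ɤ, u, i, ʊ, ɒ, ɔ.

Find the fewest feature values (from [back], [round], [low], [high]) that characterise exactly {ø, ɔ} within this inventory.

Every target segment is [−high], [−low], [+round]; each remaining inventory member fails at least one of these. Each conjunct is needed — [−low, +round] alone would also admit /u, ʊ/; [−high, +round] alone would also admit /ɒ/; [−high, −low] alone would also admit /ɛ, ʌ, ɤ/ — and no other combination of two listed features has exactly this extension, so three is the minimum.

[−high, −low, +round]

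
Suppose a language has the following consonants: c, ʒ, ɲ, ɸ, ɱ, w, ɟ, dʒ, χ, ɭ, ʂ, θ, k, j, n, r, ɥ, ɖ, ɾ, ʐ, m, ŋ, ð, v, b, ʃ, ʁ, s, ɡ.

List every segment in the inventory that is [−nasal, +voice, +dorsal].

Checking each segment against [−nasal], [+voice], [+dorsal]: /w/ (labial-velar glide), /ɟ/ (voiced palatal stop), /j/ (palatal glide), /ɥ/ (labial-palatal glide), /ʁ/ (voiced uvular fricative), /ɡ/ (voiced velar stop) satisfy every feature; every other segment in the inventory fails at least one.

w, ɟ, j, ɥ, ʁ, ɡ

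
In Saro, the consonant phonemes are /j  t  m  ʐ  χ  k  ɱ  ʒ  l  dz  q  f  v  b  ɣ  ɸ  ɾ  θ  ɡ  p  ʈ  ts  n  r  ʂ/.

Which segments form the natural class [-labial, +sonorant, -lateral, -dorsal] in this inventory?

ɾ, n, r

Checking each segment against [-labial], [+sonorant], [-lateral], [-dorsal]: /ɾ/ (alveolar tap), /n/ (alveolar nasal), /r/ (alveolar trill) satisfy every feature; every other segment in the inventory fails at least one.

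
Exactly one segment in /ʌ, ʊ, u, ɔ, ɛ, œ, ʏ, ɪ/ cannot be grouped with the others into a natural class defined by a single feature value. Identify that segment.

u

[tense] groups all but one: /ɪ, ɛ, ʏ, ʊ, œ, ʌ, ɔ/ share [−tense] while /u/ (high back rounded tense vowel) alone is [+tense]. Removing any other segment would not leave a single-feature class that excludes it.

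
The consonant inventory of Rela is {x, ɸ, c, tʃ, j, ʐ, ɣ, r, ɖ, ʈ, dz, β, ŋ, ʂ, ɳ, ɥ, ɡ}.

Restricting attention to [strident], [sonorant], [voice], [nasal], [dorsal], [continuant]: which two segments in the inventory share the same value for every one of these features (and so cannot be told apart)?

/j/ (palatal glide) and /ɥ/ (labial-palatal glide) are both [-strident], [+sonorant], [+voice], [-nasal], [+dorsal], [+continuant], so none of the listed features separates them. (They do differ in [labial] and [round], which are not among the given features.) Every other pair in the inventory differs on at least one listed feature.

j, ɥ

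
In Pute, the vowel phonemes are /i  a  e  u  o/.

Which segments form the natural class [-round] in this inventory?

The [-round] segments here are /i, a, e/; the remaining /u, o/ are [+round].

i, a, e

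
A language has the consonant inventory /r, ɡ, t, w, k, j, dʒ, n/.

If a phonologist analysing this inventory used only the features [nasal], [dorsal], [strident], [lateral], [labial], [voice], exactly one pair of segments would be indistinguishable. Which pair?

j, ɡ

/j/ (palatal glide) and /ɡ/ (voiced velar stop) are both [−nasal], [+dorsal], [−strident], [−lateral], [−labial], [+voice], so none of the listed features separates them. (They do differ in [sonorant], [continuant] and [back], which are not among the given features.) Every other pair in the inventory differs on at least one listed feature.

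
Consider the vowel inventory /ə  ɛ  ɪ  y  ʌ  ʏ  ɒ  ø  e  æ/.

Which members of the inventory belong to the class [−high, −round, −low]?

The [−high] segments are /ə, ɛ, ʌ, ɒ, ø, e, æ/.
Among these, [−round] gives /ə, ɛ, ʌ, e, æ/.
Among these, [−low] leaves /ə, ɛ, ʌ, e/.

ə, ɛ, ʌ, e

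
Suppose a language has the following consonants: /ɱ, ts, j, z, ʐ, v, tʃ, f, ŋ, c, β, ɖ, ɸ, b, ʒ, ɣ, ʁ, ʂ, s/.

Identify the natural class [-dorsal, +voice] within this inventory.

ɱ, z, ʐ, v, β, ɖ, b, ʒ

Checking each segment against [-dorsal], [+voice]: /ɱ/ (labiodental nasal), /z/ (voiced alveolar fricative), /ʐ/ (voiced retroflex fricative), /v/ (voiced labiodental fricative), /β/ (voiced bilabial fricative), /ɖ/ (voiced retroflex stop), among others, satisfy every feature; every other segment in the inventory fails at least one.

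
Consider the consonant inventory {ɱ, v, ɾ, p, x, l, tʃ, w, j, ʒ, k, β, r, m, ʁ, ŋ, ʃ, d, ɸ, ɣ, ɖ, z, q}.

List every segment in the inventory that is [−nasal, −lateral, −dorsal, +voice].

v, ɾ, ʒ, β, r, d, ɖ, z

Checking each segment against [−nasal], [−lateral], [−dorsal], [+voice]: /v/ (voiced labiodental fricative), /ɾ/ (alveolar tap), /ʒ/ (voiced postalveolar fricative), /β/ (voiced bilabial fricative), /r/ (alveolar trill), /d/ (voiced alveolar stop), among others, satisfy every feature; every other segment in the inventory fails at least one.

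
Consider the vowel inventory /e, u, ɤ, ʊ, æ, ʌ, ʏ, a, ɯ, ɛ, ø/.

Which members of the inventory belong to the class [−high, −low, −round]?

e, ɤ, ʌ, ɛ

Checking each segment against [−high], [−low], [−round]: /e/ (mid front unrounded tense vowel), /ɤ/ (mid back unrounded tense vowel), /ʌ/ (mid back unrounded lax vowel), /ɛ/ (mid front unrounded lax vowel) satisfy every feature; every other segment in the inventory fails at least one.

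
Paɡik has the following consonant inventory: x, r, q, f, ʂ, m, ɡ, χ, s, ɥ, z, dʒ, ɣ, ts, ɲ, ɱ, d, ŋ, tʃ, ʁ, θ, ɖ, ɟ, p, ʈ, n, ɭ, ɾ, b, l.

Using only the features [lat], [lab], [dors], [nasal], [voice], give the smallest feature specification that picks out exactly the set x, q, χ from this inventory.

Every target segment is [−voice], [+dorsal]; each remaining inventory member fails at least one of these. Each conjunct is needed — [+dorsal] alone would also admit /ɡ, ɥ, ɣ, ɲ, …/; [−voice] alone would also admit /f, ʂ, s, ts, …/ — and no other single listed feature has exactly this extension, so two is the minimum.

[−voice, +dors]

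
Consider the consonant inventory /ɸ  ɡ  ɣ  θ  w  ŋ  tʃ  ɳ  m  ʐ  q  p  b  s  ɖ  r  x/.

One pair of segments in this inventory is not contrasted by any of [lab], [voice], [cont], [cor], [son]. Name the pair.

θ, s

Both /θ/ and /s/ are [−labial], [−voice], [+continuant], [+coronal], [−sonorant]. Since the list omits [strident] and [distributed] — which do distinguish the voiceless dental fricative from the voiceless alveolar fricative — this pair collapses; all other pairs remain distinct.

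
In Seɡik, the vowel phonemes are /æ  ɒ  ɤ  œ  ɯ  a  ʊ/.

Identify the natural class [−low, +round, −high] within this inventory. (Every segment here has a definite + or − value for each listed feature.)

Eliminate segments failing any feature: /æ, ɒ, a/ are [+low]; /ɤ, ɯ/ are [−round]; /ʊ/ is [+high]. The remaining /œ/ satisfy [−low], [+round], [−high].

œ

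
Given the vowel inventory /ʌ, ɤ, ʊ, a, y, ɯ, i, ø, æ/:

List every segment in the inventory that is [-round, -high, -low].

Checking each segment against [-round], [-high], [-low]: /ʌ/ (mid back unrounded lax vowel), /ɤ/ (mid back unrounded tense vowel) satisfy every feature; every other segment in the inventory fails at least one.

ʌ, ɤ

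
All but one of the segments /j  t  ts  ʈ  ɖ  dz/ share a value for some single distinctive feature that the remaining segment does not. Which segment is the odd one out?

[continuant] (equivalently [sonorant], [dorsal]) groups all but one: /ɖ, ʈ, dz, ts, t/ share [−continuant] while /j/ (palatal glide) alone is [+continuant]. Removing any other segment would not leave a single-feature class that excludes it.

j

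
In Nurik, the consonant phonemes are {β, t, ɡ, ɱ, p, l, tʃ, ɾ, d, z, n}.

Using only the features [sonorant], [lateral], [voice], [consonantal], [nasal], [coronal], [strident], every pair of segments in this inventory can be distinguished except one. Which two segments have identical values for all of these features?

/ɡ/ (voiced velar stop) and /β/ (voiced bilabial fricative) are both [-sonorant], [-lateral], [+voice], [+consonantal], [-nasal], [-coronal], [-strident], so none of the listed features separates them. (They do differ in [continuant], [labial] and [dorsal], which are not among the given features.) Every other pair in the inventory differs on at least one listed feature.

ɡ, β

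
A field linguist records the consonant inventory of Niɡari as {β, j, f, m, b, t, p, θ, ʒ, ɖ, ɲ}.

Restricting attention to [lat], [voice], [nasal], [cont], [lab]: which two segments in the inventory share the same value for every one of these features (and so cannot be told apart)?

/j/ (palatal glide) and /ʒ/ (voiced postalveolar fricative) are both [−lateral], [+voice], [−nasal], [+continuant], [−labial], so none of the listed features separates them. (They do differ in [sonorant], [strident] and [dorsal], which are not among the given features.) Every other pair in the inventory differs on at least one listed feature.

j, ʒ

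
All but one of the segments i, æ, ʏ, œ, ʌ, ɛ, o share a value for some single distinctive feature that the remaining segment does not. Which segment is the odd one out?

[low] groups all but one: /ʏ, o, i, ɛ, ʌ, œ/ share [-low] while /æ/ (low front unrounded vowel) alone is [+low]. Removing any other segment would not leave a single-feature class that excludes it.

æ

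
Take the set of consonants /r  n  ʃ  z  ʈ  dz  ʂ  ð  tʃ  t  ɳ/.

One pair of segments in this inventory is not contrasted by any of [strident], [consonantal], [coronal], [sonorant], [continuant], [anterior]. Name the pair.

On the given features, /ʂ/ and /ʃ/ have an identical profile: [+strident], [+consonantal], [+coronal], [−sonorant], [+continuant], [−anterior]. No other two segments in the inventory coincide on all 6 features. (They do differ in [distributed], which is not among the given features.)

ʂ, ʃ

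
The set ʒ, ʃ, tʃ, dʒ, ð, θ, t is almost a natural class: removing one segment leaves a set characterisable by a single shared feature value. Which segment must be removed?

t

[distributed] groups all but one: /ð, ʒ, ʃ, θ, dʒ, tʃ/ share [+distributed] while /t/ (voiceless alveolar stop) alone is [-distributed]. Removing any other segment would not leave a single-feature class that excludes it.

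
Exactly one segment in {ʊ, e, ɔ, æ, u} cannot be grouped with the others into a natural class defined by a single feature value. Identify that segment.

The remaining segments after removing /æ/ share [−low]; /æ/ (low front unrounded vowel) is [+low]. For every other candidate removal, the leftover set fails to share any single feature value that the removed segment lacks.

æ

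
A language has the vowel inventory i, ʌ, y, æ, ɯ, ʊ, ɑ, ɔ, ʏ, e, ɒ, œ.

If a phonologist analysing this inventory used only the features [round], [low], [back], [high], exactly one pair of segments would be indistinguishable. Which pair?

y, ʏ

Both /y/ and /ʏ/ are [+round], [−low], [−back], [+high]. Since the list omits [tense] — which does distinguish the high front rounded tense vowel from the high front rounded lax vowel — this pair collapses; all other pairs remain distinct.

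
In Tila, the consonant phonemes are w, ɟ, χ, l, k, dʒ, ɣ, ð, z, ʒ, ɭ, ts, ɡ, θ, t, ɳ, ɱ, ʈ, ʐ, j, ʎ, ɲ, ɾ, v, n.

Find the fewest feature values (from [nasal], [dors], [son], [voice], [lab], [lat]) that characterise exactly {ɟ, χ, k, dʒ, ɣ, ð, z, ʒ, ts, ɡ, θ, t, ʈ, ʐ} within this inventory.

[−son, −lab]

The class [−sonorant], [−labial] has exactly /ɟ, χ, k, dʒ, ɣ, ð, z, ʒ, ts, ɡ, θ, t, ʈ, ʐ/ as its extension in this inventory. No smaller conjunction from the listed features achieves this: [−labial] alone would also admit /l, ɭ, ɳ, j, …/; [−sonorant] alone would also admit /v/; and checking the remaining single features turns up none with this extension.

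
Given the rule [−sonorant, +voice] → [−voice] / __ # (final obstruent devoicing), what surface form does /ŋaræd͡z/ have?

Only the final segment /d͡z/ is both word-final and matches the structural description. It is a voiced alveolar affricate, so [−sonorant, +voice] holds; changing it to [−voice] with all other features held fixed yields /t͡s/ (voiceless alveolar affricate). No other segment meets both the structural description and the environment, so the output is [ŋaræt͡s].

[ŋaræt͡s]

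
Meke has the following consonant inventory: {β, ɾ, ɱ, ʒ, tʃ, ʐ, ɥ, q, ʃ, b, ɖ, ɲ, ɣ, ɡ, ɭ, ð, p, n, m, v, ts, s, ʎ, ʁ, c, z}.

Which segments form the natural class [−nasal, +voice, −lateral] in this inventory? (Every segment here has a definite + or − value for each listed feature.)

β, ɾ, ʒ, ʐ, ɥ, b, ɖ, ɣ, ɡ, ð, v, ʁ, z

Among the inventory, the [−nasal] segments are /β, ɾ, ʒ, tʃ, ʐ, ɥ, q, ʃ, b, ɖ, ɣ, ɡ, ɭ, ð, p, v, ts, s, ʎ, ʁ, c, z/.
Intersecting with [+voice] gives /β, ɾ, ʒ, ʐ, ɥ, b, ɖ, ɣ, ɡ, ɭ, ð, v, ʎ, ʁ, z/.
Among these, [−lateral] leaves /β, ɾ, ʒ, ʐ, ɥ, b, ɖ, ɣ, ɡ, ð, v, ʁ, z/.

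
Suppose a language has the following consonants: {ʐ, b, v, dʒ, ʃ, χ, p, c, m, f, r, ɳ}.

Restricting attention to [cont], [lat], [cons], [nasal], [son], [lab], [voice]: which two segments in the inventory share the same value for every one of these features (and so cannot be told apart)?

/χ/ (voiceless uvular fricative) and /ʃ/ (voiceless postalveolar fricative) are both [+continuant], [−lateral], [+consonantal], [−nasal], [−sonorant], [−labial], [−voice], so none of the listed features separates them. (They do differ in [coronal] and [dorsal], which are not among the given features.) Every other pair in the inventory differs on at least one listed feature.

χ, ʃ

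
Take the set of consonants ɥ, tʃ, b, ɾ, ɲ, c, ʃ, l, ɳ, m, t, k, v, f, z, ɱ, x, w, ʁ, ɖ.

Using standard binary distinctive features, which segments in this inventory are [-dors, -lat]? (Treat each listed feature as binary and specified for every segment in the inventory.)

Checking each segment against [-dorsal], [-lateral]: /tʃ/ (voiceless postalveolar affricate), /b/ (voiced bilabial stop), /ɾ/ (alveolar tap), /ʃ/ (voiceless postalveolar fricative), /ɳ/ (retroflex nasal), /m/ (bilabial nasal), among others, satisfy every feature; every other segment in the inventory fails at least one.

tʃ, b, ɾ, ʃ, ɳ, m, t, v, f, z, ɱ, ɖ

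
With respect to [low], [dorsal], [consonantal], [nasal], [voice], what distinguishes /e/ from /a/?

The two segments share [+dorsal], [−consonantal], [−nasal], [+voice]. The only feature from the list on which they differ: /e/ is [−low] while /a/ is [+low].

[low]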